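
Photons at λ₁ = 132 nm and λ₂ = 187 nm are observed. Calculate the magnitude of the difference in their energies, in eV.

2.76 eV

Using E = hc/λ: E₁ = 1.505 × 10^-18 J, E₂ = 1.062 × 10^-18 J.
|ΔE| = |1.505 × 10^-18 − 1.062 × 10^-18| = 4.43 × 10^-19 J = 2.76 eV.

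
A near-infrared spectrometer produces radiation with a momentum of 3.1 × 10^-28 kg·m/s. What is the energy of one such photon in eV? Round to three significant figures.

0.580 eV

Use c = 2.99792458 × 10^8 m/s, 1 eV = 1.602176634 × 10^-19 J.
The photon relation is E = pc, giving E = 9.294 × 10^-20 J.
Converting to eV: E = 0.5801 eV ≈ 0.580 eV.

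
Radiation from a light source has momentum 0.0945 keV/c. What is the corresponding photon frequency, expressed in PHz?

22.8 PHz

Take h = 6.62607015 × 10^-34 J·s, c = 2.99792458 × 10^8 m/s, 1 eV = 1.602176634 × 10^-19 J.
Convert to SI: p = 0.0945 keV/c = 5.0504 × 10^-26 kg·m/s.
For a photon f = pc/h, so f = 2.285 × 10^16 Hz.
Converting to PHz: f = 22.85 PHz ≈ 22.8 PHz.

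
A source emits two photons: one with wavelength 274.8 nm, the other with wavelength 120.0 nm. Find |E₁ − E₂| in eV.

Using E = hc/λ: E₁ = 7.2287e-19 J, E₂ = 1.6554e-18 J.
|ΔE| = |7.2287e-19 − 1.6554e-18| = 9.33e-19 J = 5.82 eV.

5.82 eV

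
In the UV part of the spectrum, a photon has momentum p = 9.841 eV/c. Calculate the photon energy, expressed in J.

Convert to SI: p = 9.841 eV/c = 5.2593e-27 kg·m/s.
The photon relation is E = pc, giving E = 1.577e-18 J.
So E ≈ 1.58e-18 J.

1.58e-18 J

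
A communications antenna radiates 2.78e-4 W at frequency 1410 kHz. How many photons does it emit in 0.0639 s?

1.90e22 photons

Total energy: E_total = P·t = 2.78e-4 × 0.0639 = 1.776e-5 J.
Per-photon energy: E = 9.343e-28 J.
N = E_total / E_photon = 1.90e22.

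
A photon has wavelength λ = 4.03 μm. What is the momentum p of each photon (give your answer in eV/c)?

0.308 eV/c

First convert: λ = 4.03 μm = 4.03 × 10^-6 m.
The photon relation is p = h/λ, giving p = 1.644 × 10^-28 kg·m/s.
Converting to eV/c: p = 0.3077 eV/c ≈ 0.308 eV/c.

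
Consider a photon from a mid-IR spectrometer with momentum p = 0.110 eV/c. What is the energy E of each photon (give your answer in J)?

1.76·10^-20 J

Convert to SI: p = 0.110 eV/c = 5.8787·10^-29 kg·m/s.
The photon relation is E = pc, giving E = 1.762·10^-20 J.
So E ≈ 1.76·10^-20 J.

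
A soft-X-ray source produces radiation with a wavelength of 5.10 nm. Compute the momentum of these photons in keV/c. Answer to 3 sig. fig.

Take h = 6.62607015·10^-34 J·s, c = 2.99792458·10^8 m/s, 1 eV = 1.602176634·10^-19 J.
In SI units: λ = 5.10 nm = 5.10·10^-9 m.
The photon relation is p = h/λ, giving p = 1.299·10^-25 kg·m/s.
Converting to keV/c: p = 0.2431 keV/c ≈ 0.243 keV/c.

0.243 keV/c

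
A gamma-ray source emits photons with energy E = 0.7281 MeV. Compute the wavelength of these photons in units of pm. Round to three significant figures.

Take h = 6.62607015e-34 J·s, c = 2.99792458e8 m/s, 1 eV = 1.602176634e-19 J.
First convert: E = 0.7281 MeV = 1.1665e-13 J.
For a photon λ = hc/E, so λ = 1.703e-12 m.
Converting to pm: λ = 1.703 pm ≈ 1.70 pm.

1.70 pm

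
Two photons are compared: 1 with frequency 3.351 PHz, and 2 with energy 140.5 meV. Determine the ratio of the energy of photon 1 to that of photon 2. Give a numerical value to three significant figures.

98.6

E_1 = 2.220 × 10^-18 J (from frequency = 3.351 PHz, via E = hf).
E_2 = 2.251 × 10^-20 J (from energy = 140.5 meV, via E given directly).
Ratio = 2.220 × 10^-18 / 2.251 × 10^-20 = 98.6.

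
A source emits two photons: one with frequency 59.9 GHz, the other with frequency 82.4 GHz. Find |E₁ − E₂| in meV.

Using E = hf: E₁ = 3.969·10^-23 J, E₂ = 5.460·10^-23 J.
|ΔE| = |3.969·10^-23 − 5.460·10^-23| = 1.49·10^-23 J = 0.0931 meV.

0.0931 meV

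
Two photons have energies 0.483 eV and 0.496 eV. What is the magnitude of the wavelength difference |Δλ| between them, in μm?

0.0673 μm

Using λ = hc/E: λ₁ = 2.567 × 10^-6 m, λ₂ = 2.500 × 10^-6 m.
|Δλ| = |2.567 × 10^-6 − 2.500 × 10^-6| = 6.73 × 10^-8 m = 0.0673 μm.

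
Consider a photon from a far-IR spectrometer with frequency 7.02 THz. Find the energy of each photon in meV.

29.0 meV

Use h = 6.62607015 × 10^-34 J·s, 1 eV = 1.602176634 × 10^-19 J.
In SI units: f = 7.02 THz = 7.02 × 10^12 Hz.
Apply E = hf: E = 4.652 × 10^-21 J.
Converting to meV: E = 29.03 meV ≈ 29.0 meV.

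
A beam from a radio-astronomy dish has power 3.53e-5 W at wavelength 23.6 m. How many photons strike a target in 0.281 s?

Total energy: E_total = P·t = 3.53e-5 × 0.281 = 9.919e-6 J.
Per-photon energy: E = 8.417e-27 J.
N = E_total / E_photon = 1.18e21.

1.18e21 photons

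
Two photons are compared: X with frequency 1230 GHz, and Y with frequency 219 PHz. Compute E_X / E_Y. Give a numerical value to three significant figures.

5.62e-6

E_X = 8.150e-22 J (from frequency = 1230 GHz, via E = hf).
E_Y = 1.451e-16 J (from frequency = 219 PHz, via E = hf).
Ratio = 8.150e-22 / 1.451e-16 = 5.62e-6.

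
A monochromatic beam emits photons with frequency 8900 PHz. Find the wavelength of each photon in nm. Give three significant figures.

0.0337 nm

(c = 2.99792458·10^8 m/s.)
First convert: f = 8900 PHz = 8.9·10^18 Hz.
Apply λ = c/f: λ = 3.368·10^-11 m.
Converting to nm: λ = 0.03368 nm ≈ 0.0337 nm.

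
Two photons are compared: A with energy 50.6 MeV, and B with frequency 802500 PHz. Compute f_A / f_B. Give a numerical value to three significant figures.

f_A = 1.224e22 Hz (from energy = 50.6 MeV, via f = E/h).
f_B = 8.025e20 Hz (from frequency = 802500 PHz, via f given directly).
Ratio = 1.224e22 / 8.025e20 = 15.2.

15.2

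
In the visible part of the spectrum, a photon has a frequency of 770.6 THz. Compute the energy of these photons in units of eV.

(h = 6.62607015 × 10^-34 J·s, 1 eV = 1.602176634 × 10^-19 J.)
Convert to SI: f = 770.6 THz = 7.706 × 10^14 Hz.
The photon relation is E = hf, giving E = 5.106 × 10^-19 J.
Converting to eV: E = 3.187 eV ≈ 3.19 eV.

3.19 eV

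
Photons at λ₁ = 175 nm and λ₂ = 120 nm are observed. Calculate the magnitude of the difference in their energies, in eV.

Using E = hc/λ: E₁ = 1.135 × 10^-18 J, E₂ = 1.655 × 10^-18 J.
|ΔE| = |1.135 × 10^-18 − 1.655 × 10^-18| = 5.20 × 10^-19 J = 3.25 eV.

3.25 eV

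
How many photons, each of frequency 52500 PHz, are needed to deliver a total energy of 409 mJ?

1.18e13 photons

Per-photon energy: E = 3.479e-14 J (from frequency = 52500 PHz).
N = E_total / E_photon = 0.409 J / 3.479e-14 J = 1.18e13.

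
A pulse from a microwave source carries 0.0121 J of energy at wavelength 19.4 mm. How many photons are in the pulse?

1.18e21 photons

Per-photon energy: E = 1.024e-23 J (from wavelength = 19.4 mm).
N = E_total / E_photon = 0.0121 J / 1.024e-23 J = 1.18e21.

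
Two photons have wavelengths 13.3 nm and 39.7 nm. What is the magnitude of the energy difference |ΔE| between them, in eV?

Using E = hc/λ: E₁ = 1.494e-17 J, E₂ = 5.004e-18 J.
|ΔE| = |1.494e-17 − 5.004e-18| = 9.93e-18 J = 62.0 eV.

62.0 eV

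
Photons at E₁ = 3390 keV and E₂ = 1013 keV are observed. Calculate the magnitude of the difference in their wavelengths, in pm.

0.858 pm

Using λ = hc/E: λ₁ = 3.6574·10^-13 m, λ₂ = 1.2239·10^-12 m.
|Δλ| = |3.6574·10^-13 − 1.2239·10^-12| = 8.58·10^-13 m = 0.858 pm.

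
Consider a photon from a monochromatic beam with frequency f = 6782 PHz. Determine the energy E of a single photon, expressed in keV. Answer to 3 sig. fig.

Convert to SI: f = 6782 PHz = 6.782 × 10^18 Hz.
Since E = hf for a photon, E = 4.494 × 10^-15 J.
Converting to keV: E = 28.05 keV ≈ 28.0 keV.

28.0 keV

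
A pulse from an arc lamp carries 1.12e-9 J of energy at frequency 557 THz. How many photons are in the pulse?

3.03e9 photons

Per-photon energy: E = 3.691e-19 J (from frequency = 557 THz).
N = E_total / E_photon = 1.12e-9 J / 3.691e-19 J = 3.03e9.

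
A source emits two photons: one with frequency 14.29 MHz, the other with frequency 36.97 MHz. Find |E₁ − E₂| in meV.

Using E = hf: E₁ = 9.4687 × 10^-27 J, E₂ = 2.4497 × 10^-26 J.
|ΔE| = |9.4687 × 10^-27 − 2.4497 × 10^-26| = 1.50 × 10^-26 J = 9.38 × 10^-5 meV.

9.38 × 10^-5 meV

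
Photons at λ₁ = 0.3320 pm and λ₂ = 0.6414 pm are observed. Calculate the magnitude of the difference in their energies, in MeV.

1.80 MeV

Using E = hc/λ: E₁ = 5.9833e-13 J, E₂ = 3.0970e-13 J.
|ΔE| = |5.9833e-13 − 3.0970e-13| = 2.89e-13 J = 1.80 MeV.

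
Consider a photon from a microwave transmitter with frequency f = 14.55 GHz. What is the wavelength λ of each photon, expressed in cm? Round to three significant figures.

2.06 cm

(c = 2.99792458e8 m/s.)
First convert: f = 14.55 GHz = 1.455e10 Hz.
For a photon λ = c/f, so λ = 0.02060 m.
Converting to cm: λ = 2.060 cm ≈ 2.06 cm.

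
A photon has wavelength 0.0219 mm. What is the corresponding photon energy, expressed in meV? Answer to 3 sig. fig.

56.6 meV

Take h = 6.62607015e-34 J·s, c = 2.99792458e8 m/s, 1 eV = 1.602176634e-19 J.
In SI units: λ = 0.0219 mm = 2.19e-5 m.
Since E = hc/λ for a photon, E = 9.071e-21 J.
Converting to meV: E = 56.61 meV ≈ 56.6 meV.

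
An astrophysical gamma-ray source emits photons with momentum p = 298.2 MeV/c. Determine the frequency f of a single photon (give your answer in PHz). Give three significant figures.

First convert: p = 298.2 MeV/c = 1.5937 × 10^-19 kg·m/s.
The photon relation is f = pc/h, giving f = 7.210 × 10^22 Hz.
Converting to PHz: f = 7.210 × 10^7 PHz ≈ 7.21 × 10^7 PHz.

7.21 × 10^7 PHz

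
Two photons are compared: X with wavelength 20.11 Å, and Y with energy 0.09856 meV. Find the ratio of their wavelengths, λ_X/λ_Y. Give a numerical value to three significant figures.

1.60 × 10^-7

λ_X = 2.011 × 10^-9 m (from wavelength = 20.11 Å, via λ given directly).
λ_Y = 0.01258 m (from energy = 0.09856 meV, via λ = hc/E).
Ratio = 2.011 × 10^-9 / 0.01258 = 1.60 × 10^-7.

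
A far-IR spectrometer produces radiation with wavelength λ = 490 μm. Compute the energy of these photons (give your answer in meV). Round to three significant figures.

Convert to SI: λ = 490 μm = 4.9·10^-4 m.
The photon relation is E = hc/λ, giving E = 4.054·10^-22 J.
Converting to meV: E = 2.530 meV ≈ 2.53 meV.

2.53 meV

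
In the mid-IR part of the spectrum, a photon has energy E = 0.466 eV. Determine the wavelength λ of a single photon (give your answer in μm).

2.66 μm

Use h = 6.62607015 × 10^-34 J·s, c = 2.99792458 × 10^8 m/s, 1 eV = 1.602176634 × 10^-19 J.
First convert: E = 0.466 eV = 7.4661 × 10^-20 J.
Apply λ = hc/E: λ = 2.661 × 10^-6 m.
Converting to μm: λ = 2.661 μm ≈ 2.66 μm.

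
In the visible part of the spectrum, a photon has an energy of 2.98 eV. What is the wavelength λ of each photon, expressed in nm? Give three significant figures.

(h = 6.62607015·10^-34 J·s, c = 2.99792458·10^8 m/s, 1 eV = 1.602176634·10^-19 J.)
In SI units: E = 2.98 eV = 4.7745·10^-19 J.
Since λ = hc/E for a photon, λ = 4.161·10^-7 m.
Converting to nm: λ = 416.1 nm ≈ 416 nm.

416 nm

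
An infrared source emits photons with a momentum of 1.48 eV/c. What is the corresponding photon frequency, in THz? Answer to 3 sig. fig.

358 THz

Convert to SI: p = 1.48 eV/c = 7.9095 × 10^-28 kg·m/s.
For a photon f = pc/h, so f = 3.579 × 10^14 Hz.
Converting to THz: f = 357.9 THz ≈ 358 THz.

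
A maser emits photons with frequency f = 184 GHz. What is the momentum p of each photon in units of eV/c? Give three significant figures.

7.61·10^-4 eV/c

First convert: f = 184 GHz = 1.84·10^11 Hz.
Since p = hf/c for a photon, p = 4.067·10^-31 kg·m/s.
Converting to eV/c: p = 7.610·10^-4 eV/c ≈ 7.61·10^-4 eV/c.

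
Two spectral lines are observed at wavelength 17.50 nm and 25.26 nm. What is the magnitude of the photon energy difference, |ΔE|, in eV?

21.8 eV

Using E = hc/λ: E₁ = 1.1351·10^-17 J, E₂ = 7.8640·10^-18 J.
|ΔE| = |1.1351·10^-17 − 7.8640·10^-18| = 3.49·10^-18 J = 21.8 eV.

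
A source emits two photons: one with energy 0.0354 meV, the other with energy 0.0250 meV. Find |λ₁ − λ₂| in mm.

14.6 mm

Using λ = hc/E: λ₁ = 0.03502 m, λ₂ = 0.04959 m.
|Δλ| = |0.03502 − 0.04959| = 0.0146 m = 14.6 mm.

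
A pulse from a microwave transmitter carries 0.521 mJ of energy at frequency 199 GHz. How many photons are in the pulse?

3.95 × 10^18 photons

Per-photon energy: E = 1.319 × 10^-22 J (from frequency = 199 GHz).
N = E_total / E_photon = 5.21 × 10^-4 J / 1.319 × 10^-22 J = 3.95 × 10^18.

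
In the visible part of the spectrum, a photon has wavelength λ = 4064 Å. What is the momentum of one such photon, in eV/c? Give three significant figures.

3.05 eV/c

In SI units: λ = 4064 Å = 4.064e-7 m.
For a photon p = h/λ, so p = 1.630e-27 kg·m/s.
Converting to eV/c: p = 3.051 eV/c ≈ 3.05 eV/c.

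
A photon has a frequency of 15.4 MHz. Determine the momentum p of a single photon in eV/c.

6.37·10^-8 eV/c

In SI units: f = 15.4 MHz = 1.54·10^7 Hz.
Since p = hf/c for a photon, p = 3.404·10^-35 kg·m/s.
Converting to eV/c: p = 6.369·10^-8 eV/c ≈ 6.37·10^-8 eV/c.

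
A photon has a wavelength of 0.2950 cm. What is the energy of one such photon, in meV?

0.420 meV

Use h = 6.62607015 × 10^-34 J·s, c = 2.99792458 × 10^8 m/s, 1 eV = 1.602176634 × 10^-19 J.
Convert to SI: λ = 0.2950 cm = 0.002950 m.
The photon relation is E = hc/λ, giving E = 6.734 × 10^-23 J.
Converting to meV: E = 0.4203 meV ≈ 0.420 meV.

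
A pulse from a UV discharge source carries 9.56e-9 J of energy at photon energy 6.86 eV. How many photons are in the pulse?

Per-photon energy: E = 1.099e-18 J (from energy = 6.86 eV).
N = E_total / E_photon = 9.56e-9 J / 1.099e-18 J = 8.70e9.

8.70e9 photons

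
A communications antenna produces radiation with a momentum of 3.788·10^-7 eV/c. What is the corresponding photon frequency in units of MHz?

Use h = 6.62607015·10^-34 J·s, c = 2.99792458·10^8 m/s, 1 eV = 1.602176634·10^-19 J.
Convert to SI: p = 3.788·10^-7 eV/c = 2.0244·10^-34 kg·m/s.
Apply f = pc/h: f = 9.159·10^7 Hz.
Converting to MHz: f = 91.59 MHz ≈ 91.6 MHz.

91.6 MHz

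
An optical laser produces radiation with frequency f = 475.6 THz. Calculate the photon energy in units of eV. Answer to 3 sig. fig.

First convert: f = 475.6 THz = 4.756e14 Hz.
For a photon E = hf, so E = 3.151e-19 J.
Converting to eV: E = 1.967 eV ≈ 1.97 eV.

1.97 eV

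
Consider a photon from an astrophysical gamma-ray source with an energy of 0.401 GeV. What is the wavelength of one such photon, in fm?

(h = 6.62607015 × 10^-34 J·s, c = 2.99792458 × 10^8 m/s, 1 eV = 1.602176634 × 10^-19 J.)
In SI units: E = 0.401 GeV = 6.4247 × 10^-11 J.
For a photon λ = hc/E, so λ = 3.092 × 10^-15 m.
Converting to fm: λ = 3.092 fm ≈ 3.09 fm.

3.09 fm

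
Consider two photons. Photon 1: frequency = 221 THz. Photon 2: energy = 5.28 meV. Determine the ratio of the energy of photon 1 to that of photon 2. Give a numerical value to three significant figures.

173

E_1 = 1.464e-19 J (from frequency = 221 THz, via E = hf).
E_2 = 8.459e-22 J (from energy = 5.28 meV, via E given directly).
Ratio = 1.464e-19 / 8.459e-22 = 173.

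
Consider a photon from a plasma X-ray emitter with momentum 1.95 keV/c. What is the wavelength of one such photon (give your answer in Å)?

In SI units: p = 1.95 keV/c = 1.0421e-24 kg·m/s.
Since λ = h/p for a photon, λ = 6.358e-10 m.
Converting to Å: λ = 6.358 Å ≈ 6.36 Å.

6.36 Å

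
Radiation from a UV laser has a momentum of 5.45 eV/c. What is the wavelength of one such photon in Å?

2270 Å

(h = 6.62607015 × 10^-34 J·s, c = 2.99792458 × 10^8 m/s, 1 eV = 1.602176634 × 10^-19 J.)
Convert to SI: p = 5.45 eV/c = 2.9126 × 10^-27 kg·m/s.
The photon relation is λ = h/p, giving λ = 2.275 × 10^-7 m.
Converting to Å: λ = 2275 Å ≈ 2270 Å.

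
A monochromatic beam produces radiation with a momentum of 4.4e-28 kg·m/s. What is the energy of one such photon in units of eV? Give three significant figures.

0.823 eV

Since E = pc for a photon, E = 1.319e-19 J.
Converting to eV: E = 0.8233 eV ≈ 0.823 eV.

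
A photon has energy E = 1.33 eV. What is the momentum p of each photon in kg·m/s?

7.11e-28 kg·m/s

Take c = 2.99792458e8 m/s, 1 eV = 1.602176634e-19 J.
Convert to SI: E = 1.33 eV = 2.1309e-19 J.
Apply p = E/c: p = 7.108e-28 kg·m/s.
So p ≈ 7.11e-28 kg·m/s.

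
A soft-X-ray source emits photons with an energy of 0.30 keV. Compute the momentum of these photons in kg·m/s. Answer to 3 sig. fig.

(c = 2.99792458e8 m/s, 1 eV = 1.602176634e-19 J.)
Convert to SI: E = 0.30 keV = 4.8065e-17 J.
Apply p = E/c: p = 1.603e-25 kg·m/s.
So p ≈ 1.60e-25 kg·m/s.

1.60e-25 kg·m/s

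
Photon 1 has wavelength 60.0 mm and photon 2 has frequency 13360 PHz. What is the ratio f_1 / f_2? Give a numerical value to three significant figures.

f_1 = 4.997e9 Hz (from wavelength = 60.0 mm, via f = c/λ).
f_2 = 1.336e19 Hz (from frequency = 13360 PHz, via f given directly).
Ratio = 4.997e9 / 1.336e19 = 3.74e-10.

3.74e-10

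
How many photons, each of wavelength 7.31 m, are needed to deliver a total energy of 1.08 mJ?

Per-photon energy: E = 2.717e-26 J (from wavelength = 7.31 m).
N = E_total / E_photon = 0.00108 J / 2.717e-26 J = 3.97e22.

3.97e22 photons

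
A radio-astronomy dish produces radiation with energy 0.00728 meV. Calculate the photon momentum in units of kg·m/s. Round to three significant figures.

Take c = 2.99792458e8 m/s, 1 eV = 1.602176634e-19 J.
First convert: E = 0.00728 meV = 1.1664e-24 J.
For a photon p = E/c, so p = 3.891e-33 kg·m/s.
So p ≈ 3.89e-33 kg·m/s.

3.89e-33 kg·m/s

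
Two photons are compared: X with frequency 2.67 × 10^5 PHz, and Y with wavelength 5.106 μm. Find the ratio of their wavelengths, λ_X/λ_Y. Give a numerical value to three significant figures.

λ_X = 1.123 × 10^-12 m (from frequency = 2.67 × 10^5 PHz, via λ = c/f).
λ_Y = 5.106 × 10^-6 m (from wavelength = 5.106 μm, via λ given directly).
Ratio = 1.123 × 10^-12 / 5.106 × 10^-6 = 2.20 × 10^-7.

2.20 × 10^-7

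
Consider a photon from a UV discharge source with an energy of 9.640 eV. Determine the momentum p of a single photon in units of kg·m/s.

5.15·10^-27 kg·m/s

First convert: E = 9.640 eV = 1.5445·10^-18 J.
Apply p = E/c: p = 5.152·10^-27 kg·m/s.
So p ≈ 5.15·10^-27 kg·m/s.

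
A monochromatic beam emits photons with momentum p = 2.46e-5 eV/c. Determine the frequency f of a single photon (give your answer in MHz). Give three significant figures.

First convert: p = 2.46e-5 eV/c = 1.3147e-32 kg·m/s.
Since f = pc/h for a photon, f = 5.948e9 Hz.
Converting to MHz: f = 5948 MHz ≈ 5950 MHz.

5950 MHz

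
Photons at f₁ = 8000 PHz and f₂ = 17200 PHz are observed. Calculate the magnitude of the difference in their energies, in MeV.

0.0380 MeV

Using E = hf: E₁ = 5.301e-15 J, E₂ = 1.140e-14 J.
|ΔE| = |5.301e-15 − 1.140e-14| = 6.10e-15 J = 0.0380 MeV.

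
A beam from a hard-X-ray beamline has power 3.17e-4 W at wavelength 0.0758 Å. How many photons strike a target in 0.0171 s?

Total energy: E_total = P·t = 3.17e-4 × 0.0171 = 5.421e-6 J.
Per-photon energy: E = 2.621e-14 J.
N = E_total / E_photon = 2.07e8.

2.07e8 photons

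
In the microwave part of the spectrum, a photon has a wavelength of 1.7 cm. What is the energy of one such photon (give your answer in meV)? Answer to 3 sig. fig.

0.0729 meV

First convert: λ = 1.7 cm = 0.017 m.
For a photon E = hc/λ, so E = 1.168e-23 J.
Converting to meV: E = 0.07293 meV ≈ 0.0729 meV.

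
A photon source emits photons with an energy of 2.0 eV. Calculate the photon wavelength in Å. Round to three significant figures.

6200 Å

Use h = 6.62607015e-34 J·s, c = 2.99792458e8 m/s, 1 eV = 1.602176634e-19 J.
First convert: E = 2.0 eV = 3.2044e-19 J.
For a photon λ = hc/E, so λ = 6.199e-7 m.
Converting to Å: λ = 6199 Å ≈ 6200 Å.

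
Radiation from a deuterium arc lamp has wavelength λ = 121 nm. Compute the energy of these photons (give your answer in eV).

10.2 eV

Take h = 6.62607015 × 10^-34 J·s, c = 2.99792458 × 10^8 m/s, 1 eV = 1.602176634 × 10^-19 J.
First convert: λ = 121 nm = 1.21 × 10^-7 m.
Apply E = hc/λ: E = 1.642 × 10^-18 J.
Converting to eV: E = 10.25 eV ≈ 10.2 eV.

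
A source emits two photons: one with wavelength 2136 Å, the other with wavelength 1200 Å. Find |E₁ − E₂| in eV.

Using E = hc/λ: E₁ = 9.2998 × 10^-19 J, E₂ = 1.6554 × 10^-18 J.
|ΔE| = |9.2998 × 10^-19 − 1.6554 × 10^-18| = 7.25 × 10^-19 J = 4.53 eV.

4.53 eV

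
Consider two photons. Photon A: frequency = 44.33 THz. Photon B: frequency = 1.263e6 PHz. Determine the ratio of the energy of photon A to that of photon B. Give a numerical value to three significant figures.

3.51e-8

E_A = 2.937e-20 J (from frequency = 44.33 THz, via E = hf).
E_B = 8.369e-13 J (from frequency = 1.263e6 PHz, via E = hf).
Ratio = 2.937e-20 / 8.369e-13 = 3.51e-8.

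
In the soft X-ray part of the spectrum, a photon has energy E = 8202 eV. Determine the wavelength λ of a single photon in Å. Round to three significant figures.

(h = 6.62607015e-34 J·s, c = 2.99792458e8 m/s, 1 eV = 1.602176634e-19 J.)
First convert: E = 8202 eV = 1.3141e-15 J.
The photon relation is λ = hc/E, giving λ = 1.512e-10 m.
Converting to Å: λ = 1.512 Å ≈ 1.51 Å.

1.51 Å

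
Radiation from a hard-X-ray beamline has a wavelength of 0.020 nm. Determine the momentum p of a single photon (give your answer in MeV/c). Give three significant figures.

Take h = 6.62607015e-34 J·s, c = 2.99792458e8 m/s, 1 eV = 1.602176634e-19 J.
Convert to SI: λ = 0.020 nm = 2.0e-11 m.
The photon relation is p = h/λ, giving p = 3.313e-23 kg·m/s.
Converting to MeV/c: p = 0.06199 MeV/c ≈ 0.0620 MeV/c.

0.0620 MeV/c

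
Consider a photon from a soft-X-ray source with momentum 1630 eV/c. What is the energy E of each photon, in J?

Use c = 2.99792458·10^8 m/s, 1 eV = 1.602176634·10^-19 J.
First convert: p = 1630 eV/c = 8.7112·10^-25 kg·m/s.
For a photon E = pc, so E = 2.612·10^-16 J.
So E ≈ 2.61·10^-16 J.

2.61·10^-16 J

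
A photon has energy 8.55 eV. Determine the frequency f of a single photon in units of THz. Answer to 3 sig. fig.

Take h = 6.62607015e-34 J·s, 1 eV = 1.602176634e-19 J.
First convert: E = 8.55 eV = 1.3699e-18 J.
Since f = E/h for a photon, f = 2.067e15 Hz.
Converting to THz: f = 2067 THz ≈ 2070 THz.

2070 THz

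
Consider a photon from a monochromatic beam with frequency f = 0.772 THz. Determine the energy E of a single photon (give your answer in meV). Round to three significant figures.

In SI units: f = 0.772 THz = 7.72 × 10^11 Hz.
For a photon E = hf, so E = 5.115 × 10^-22 J.
Converting to meV: E = 3.193 meV ≈ 3.19 meV.

3.19 meV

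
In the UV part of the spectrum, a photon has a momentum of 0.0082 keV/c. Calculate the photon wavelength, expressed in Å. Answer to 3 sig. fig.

1510 Å

Use h = 6.62607015e-34 J·s, c = 2.99792458e8 m/s, 1 eV = 1.602176634e-19 J.
In SI units: p = 0.0082 keV/c = 4.3823e-27 kg·m/s.
Since λ = h/p for a photon, λ = 1.512e-7 m.
Converting to Å: λ = 1512 Å ≈ 1510 Å.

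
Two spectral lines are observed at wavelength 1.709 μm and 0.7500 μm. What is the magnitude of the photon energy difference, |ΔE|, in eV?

0.928 eV

Using E = hc/λ: E₁ = 1.1623 × 10^-19 J, E₂ = 2.6486 × 10^-19 J.
|ΔE| = |1.1623 × 10^-19 − 2.6486 × 10^-19| = 1.49 × 10^-19 J = 0.928 eV.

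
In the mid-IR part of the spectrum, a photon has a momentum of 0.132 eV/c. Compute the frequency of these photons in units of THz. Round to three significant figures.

31.9 THz

Take h = 6.62607015e-34 J·s, c = 2.99792458e8 m/s, 1 eV = 1.602176634e-19 J.
Convert to SI: p = 0.132 eV/c = 7.0545e-29 kg·m/s.
The photon relation is f = pc/h, giving f = 3.192e13 Hz.
Converting to THz: f = 31.92 THz ≈ 31.9 THz.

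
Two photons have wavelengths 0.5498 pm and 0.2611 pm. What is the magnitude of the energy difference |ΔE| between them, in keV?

Using E = hc/λ: E₁ = 3.6130e-13 J, E₂ = 7.6080e-13 J.
|ΔE| = |3.6130e-13 − 7.6080e-13| = 3.99e-13 J = 2490 keV.

2490 keV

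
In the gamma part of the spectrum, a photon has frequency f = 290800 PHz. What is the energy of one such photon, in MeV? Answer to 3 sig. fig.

(h = 6.62607015·10^-34 J·s, 1 eV = 1.602176634·10^-19 J.)
First convert: f = 290800 PHz = 2.908·10^20 Hz.
Apply E = hf: E = 1.927·10^-13 J.
Converting to MeV: E = 1.203 MeV ≈ 1.20 MeV.

1.20 MeV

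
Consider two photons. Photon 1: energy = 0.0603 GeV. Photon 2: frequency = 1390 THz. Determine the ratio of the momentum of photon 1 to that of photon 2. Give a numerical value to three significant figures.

p_1 = 3.223 × 10^-20 kg·m/s (from energy = 0.0603 GeV, via p = E/c).
p_2 = 3.072 × 10^-27 kg·m/s (from frequency = 1390 THz, via p = hf/c).
Ratio = 3.223 × 10^-20 / 3.072 × 10^-27 = 1.05 × 10^7.

1.05 × 10^7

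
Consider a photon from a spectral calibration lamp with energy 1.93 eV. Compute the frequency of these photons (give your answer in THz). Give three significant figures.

467 THz

First convert: E = 1.93 eV = 3.0922 × 10^-19 J.
For a photon f = E/h, so f = 4.667 × 10^14 Hz.
Converting to THz: f = 466.7 THz ≈ 467 THz.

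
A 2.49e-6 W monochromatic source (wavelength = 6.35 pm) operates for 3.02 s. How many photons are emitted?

Total energy: E_total = P·t = 2.49e-6 × 3.02 = 7.520e-6 J.
Per-photon energy: E = 3.128e-14 J.
N = E_total / E_photon = 2.40e8.

2.40e8 photons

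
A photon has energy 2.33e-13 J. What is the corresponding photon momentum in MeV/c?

1.45 MeV/c

(c = 2.99792458e8 m/s, 1 eV = 1.602176634e-19 J.)
Since p = E/c for a photon, p = 7.772e-22 kg·m/s.
Converting to MeV/c: p = 1.454 MeV/c ≈ 1.45 MeV/c.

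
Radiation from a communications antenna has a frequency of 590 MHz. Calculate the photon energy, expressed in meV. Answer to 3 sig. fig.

2.44e-3 meV

Use h = 6.62607015e-34 J·s, 1 eV = 1.602176634e-19 J.
First convert: f = 590 MHz = 5.9e8 Hz.
Since E = hf for a photon, E = 3.909e-25 J.
Converting to meV: E = 0.002440 meV ≈ 2.44e-3 meV.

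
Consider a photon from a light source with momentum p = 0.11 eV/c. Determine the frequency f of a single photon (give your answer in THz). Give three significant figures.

In SI units: p = 0.11 eV/c = 5.8787 × 10^-29 kg·m/s.
For a photon f = pc/h, so f = 2.660 × 10^13 Hz.
Converting to THz: f = 26.60 THz ≈ 26.6 THz.

26.6 THz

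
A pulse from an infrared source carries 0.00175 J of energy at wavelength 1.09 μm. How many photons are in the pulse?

Per-photon energy: E = 1.822e-19 J (from wavelength = 1.09 μm).
N = E_total / E_photon = 0.00175 J / 1.822e-19 J = 9.60e15.

9.60e15 photons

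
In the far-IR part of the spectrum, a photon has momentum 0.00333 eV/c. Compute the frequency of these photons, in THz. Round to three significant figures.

In SI units: p = 0.00333 eV/c = 1.7796 × 10^-30 kg·m/s.
Since f = pc/h for a photon, f = 8.052 × 10^11 Hz.
Converting to THz: f = 0.8052 THz ≈ 0.805 THz.

0.805 THz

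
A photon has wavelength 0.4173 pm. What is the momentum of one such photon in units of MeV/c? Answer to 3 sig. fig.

2.97 MeV/c

(h = 6.62607015 × 10^-34 J·s, c = 2.99792458 × 10^8 m/s, 1 eV = 1.602176634 × 10^-19 J.)
In SI units: λ = 0.4173 pm = 4.173 × 10^-13 m.
The photon relation is p = h/λ, giving p = 1.588 × 10^-21 kg·m/s.
Converting to MeV/c: p = 2.971 MeV/c ≈ 2.97 MeV/c.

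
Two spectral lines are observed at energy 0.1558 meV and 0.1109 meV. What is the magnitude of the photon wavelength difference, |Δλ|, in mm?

3.22 mm

Using λ = hc/E: λ₁ = 0.0079579 m, λ₂ = 0.011180 m.
|Δλ| = |0.0079579 − 0.011180| = 0.00322 m = 3.22 mm.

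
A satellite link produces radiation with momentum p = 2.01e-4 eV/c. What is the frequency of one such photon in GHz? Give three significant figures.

48.6 GHz

In SI units: p = 2.01e-4 eV/c = 1.0742e-31 kg·m/s.
Since f = pc/h for a photon, f = 4.860e10 Hz.
Converting to GHz: f = 48.60 GHz ≈ 48.6 GHz.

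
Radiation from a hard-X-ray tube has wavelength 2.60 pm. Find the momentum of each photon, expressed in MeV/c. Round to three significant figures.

0.477 MeV/c

In SI units: λ = 2.60 pm = 2.60e-12 m.
For a photon p = h/λ, so p = 2.548e-22 kg·m/s.
Converting to MeV/c: p = 0.4769 MeV/c ≈ 0.477 MeV/c.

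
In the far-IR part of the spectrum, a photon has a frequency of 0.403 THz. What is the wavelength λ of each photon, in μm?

744 μm

Use c = 2.99792458 × 10^8 m/s.
First convert: f = 0.403 THz = 4.03 × 10^11 Hz.
Apply λ = c/f: λ = 7.439 × 10^-4 m.
Converting to μm: λ = 743.9 μm ≈ 744 μm.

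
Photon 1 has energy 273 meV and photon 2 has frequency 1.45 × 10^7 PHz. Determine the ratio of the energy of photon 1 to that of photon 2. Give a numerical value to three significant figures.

4.55 × 10^-9

E_1 = 4.374 × 10^-20 J (from energy = 273 meV, via E given directly).
E_2 = 9.608 × 10^-12 J (from frequency = 1.45 × 10^7 PHz, via E = hf).
Ratio = 4.374 × 10^-20 / 9.608 × 10^-12 = 4.55 × 10^-9.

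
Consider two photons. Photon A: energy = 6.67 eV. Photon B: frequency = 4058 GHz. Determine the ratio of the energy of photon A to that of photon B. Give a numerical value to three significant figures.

E_A = 1.069 × 10^-18 J (from energy = 6.67 eV, via E given directly).
E_B = 2.689 × 10^-21 J (from frequency = 4058 GHz, via E = hf).
Ratio = 1.069 × 10^-18 / 2.689 × 10^-21 = 397.

397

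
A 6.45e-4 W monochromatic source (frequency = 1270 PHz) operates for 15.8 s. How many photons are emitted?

1.21e13 photons

Total energy: E_total = P·t = 6.45e-4 × 15.8 = 0.01019 J.
Per-photon energy: E = 8.415e-16 J.
N = E_total / E_photon = 1.21e13.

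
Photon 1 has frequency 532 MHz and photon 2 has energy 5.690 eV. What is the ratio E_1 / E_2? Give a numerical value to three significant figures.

E_1 = 3.525e-25 J (from frequency = 532 MHz, via E = hf).
E_2 = 9.116e-19 J (from energy = 5.690 eV, via E given directly).
Ratio = 3.525e-25 / 9.116e-19 = 3.87e-7.

3.87e-7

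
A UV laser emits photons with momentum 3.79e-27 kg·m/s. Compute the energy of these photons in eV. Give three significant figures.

Take c = 2.99792458e8 m/s, 1 eV = 1.602176634e-19 J.
Since E = pc for a photon, E = 1.136e-18 J.
Converting to eV: E = 7.092 eV ≈ 7.09 eV.

7.09 eV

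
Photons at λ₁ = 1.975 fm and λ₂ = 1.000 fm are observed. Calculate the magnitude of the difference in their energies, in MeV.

Using E = hc/λ: E₁ = 1.0058·10^-10 J, E₂ = 1.9864·10^-10 J.
|ΔE| = |1.0058·10^-10 − 1.9864·10^-10| = 9.81·10^-11 J = 612 MeV.

612 MeV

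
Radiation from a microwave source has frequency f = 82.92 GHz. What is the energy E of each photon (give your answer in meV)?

0.343 meV

First convert: f = 82.92 GHz = 8.292 × 10^10 Hz.
Since E = hf for a photon, E = 5.494 × 10^-23 J.
Converting to meV: E = 0.3429 meV ≈ 0.343 meV.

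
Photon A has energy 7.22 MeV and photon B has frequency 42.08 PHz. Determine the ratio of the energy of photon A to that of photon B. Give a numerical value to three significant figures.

E_A = 1.157·10^-12 J (from energy = 7.22 MeV, via E given directly).
E_B = 2.788·10^-17 J (from frequency = 42.08 PHz, via E = hf).
Ratio = 1.157·10^-12 / 2.788·10^-17 = 4.15·10^4.

4.15·10^4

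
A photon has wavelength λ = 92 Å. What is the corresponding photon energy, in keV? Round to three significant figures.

0.135 keV

Use h = 6.62607015·10^-34 J·s, c = 2.99792458·10^8 m/s, 1 eV = 1.602176634·10^-19 J.
First convert: λ = 92 Å = 9.2·10^-9 m.
The photon relation is E = hc/λ, giving E = 2.159·10^-17 J.
Converting to keV: E = 0.1348 keV ≈ 0.135 keV.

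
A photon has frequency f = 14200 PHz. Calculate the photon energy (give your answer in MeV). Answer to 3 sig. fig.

0.0587 MeV

Use h = 6.62607015e-34 J·s, 1 eV = 1.602176634e-19 J.
Convert to SI: f = 14200 PHz = 1.42e19 Hz.
Apply E = hf: E = 9.409e-15 J.
Converting to MeV: E = 0.05873 MeV ≈ 0.0587 MeV.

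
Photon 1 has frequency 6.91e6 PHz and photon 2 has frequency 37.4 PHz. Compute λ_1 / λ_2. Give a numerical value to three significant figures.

λ_1 = 4.339e-14 m (from frequency = 6.91e6 PHz, via λ = c/f).
λ_2 = 8.016e-9 m (from frequency = 37.4 PHz, via λ = c/f).
Ratio = 4.339e-14 / 8.016e-9 = 5.41e-6.

5.41e-6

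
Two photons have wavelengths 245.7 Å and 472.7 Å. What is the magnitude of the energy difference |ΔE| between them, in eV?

24.2 eV

Using E = hc/λ: E₁ = 8.0848e-18 J, E₂ = 4.2023e-18 J.
|ΔE| = |8.0848e-18 − 4.2023e-18| = 3.88e-18 J = 24.2 eV.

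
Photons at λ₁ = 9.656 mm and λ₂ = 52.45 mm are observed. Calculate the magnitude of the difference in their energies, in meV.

0.105 meV

Using E = hc/λ: E₁ = 2.0572e-23 J, E₂ = 3.7873e-24 J.
|ΔE| = |2.0572e-23 − 3.7873e-24| = 1.68e-23 J = 0.105 meV.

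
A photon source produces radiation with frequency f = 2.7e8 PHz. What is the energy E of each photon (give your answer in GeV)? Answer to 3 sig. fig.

First convert: f = 2.7e8 PHz = 2.7e23 Hz.
The photon relation is E = hf, giving E = 1.789e-10 J.
Converting to GeV: E = 1.117 GeV ≈ 1.12 GeV.

1.12 GeV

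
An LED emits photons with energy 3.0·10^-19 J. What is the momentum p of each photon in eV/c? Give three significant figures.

Use c = 2.99792458·10^8 m/s, 1 eV = 1.602176634·10^-19 J.
Apply p = E/c: p = 1.001·10^-27 kg·m/s.
Converting to eV/c: p = 1.872 eV/c ≈ 1.87 eV/c.

1.87 eV/c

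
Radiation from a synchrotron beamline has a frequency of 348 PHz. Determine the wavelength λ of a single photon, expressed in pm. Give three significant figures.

First convert: f = 348 PHz = 3.48 × 10^17 Hz.
Apply λ = c/f: λ = 8.615 × 10^-10 m.
Converting to pm: λ = 861.5 pm ≈ 861 pm.

861 pm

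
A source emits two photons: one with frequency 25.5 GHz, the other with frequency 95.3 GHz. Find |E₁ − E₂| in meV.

0.289 meV

Using E = hf: E₁ = 1.690 × 10^-23 J, E₂ = 6.315 × 10^-23 J.
|ΔE| = |1.690 × 10^-23 − 6.315 × 10^-23| = 4.62 × 10^-23 J = 0.289 meV.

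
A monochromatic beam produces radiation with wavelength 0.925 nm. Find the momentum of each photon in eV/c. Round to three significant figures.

1340 eV/c

Use h = 6.62607015 × 10^-34 J·s, c = 2.99792458 × 10^8 m/s, 1 eV = 1.602176634 × 10^-19 J.
Convert to SI: λ = 0.925 nm = 9.25 × 10^-10 m.
For a photon p = h/λ, so p = 7.163 × 10^-25 kg·m/s.
Converting to eV/c: p = 1340 eV/c ≈ 1340 eV/c.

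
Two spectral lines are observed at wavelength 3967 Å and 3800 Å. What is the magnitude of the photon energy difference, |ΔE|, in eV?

Using E = hc/λ: E₁ = 5.0074 × 10^-19 J, E₂ = 5.2275 × 10^-19 J.
|ΔE| = |5.0074 × 10^-19 − 5.2275 × 10^-19| = 2.20 × 10^-20 J = 0.137 eV.

0.137 eV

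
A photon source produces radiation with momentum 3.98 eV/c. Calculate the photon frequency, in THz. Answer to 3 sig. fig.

Use h = 6.62607015 × 10^-34 J·s, c = 2.99792458 × 10^8 m/s, 1 eV = 1.602176634 × 10^-19 J.
In SI units: p = 3.98 eV/c = 2.1270 × 10^-27 kg·m/s.
For a photon f = pc/h, so f = 9.624 × 10^14 Hz.
Converting to THz: f = 962.4 THz ≈ 962 THz.

962 THz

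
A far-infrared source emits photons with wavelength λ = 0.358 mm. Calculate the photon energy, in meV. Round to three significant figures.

3.46 meV

(h = 6.62607015e-34 J·s, c = 2.99792458e8 m/s, 1 eV = 1.602176634e-19 J.)
Convert to SI: λ = 0.358 mm = 3.58e-4 m.
Apply E = hc/λ: E = 5.549e-22 J.
Converting to meV: E = 3.463 meV ≈ 3.46 meV.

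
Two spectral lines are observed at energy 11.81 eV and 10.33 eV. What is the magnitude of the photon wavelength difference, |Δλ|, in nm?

15.0 nm

Using λ = hc/E: λ₁ = 1.0498e-7 m, λ₂ = 1.2002e-7 m.
|Δλ| = |1.0498e-7 − 1.2002e-7| = 1.50e-8 m = 15.0 nm.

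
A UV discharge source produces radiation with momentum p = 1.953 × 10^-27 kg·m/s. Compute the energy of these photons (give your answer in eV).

3.65 eV

Since E = pc for a photon, E = 5.855 × 10^-19 J.
Converting to eV: E = 3.654 eV ≈ 3.65 eV.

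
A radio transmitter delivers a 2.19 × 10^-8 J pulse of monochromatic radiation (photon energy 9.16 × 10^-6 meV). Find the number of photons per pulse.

1.49 × 10^19 photons

Per-photon energy: E = 1.468 × 10^-27 J (from energy = 9.16 × 10^-6 meV).
N = E_total / E_photon = 2.19 × 10^-8 J / 1.468 × 10^-27 J = 1.49 × 10^19.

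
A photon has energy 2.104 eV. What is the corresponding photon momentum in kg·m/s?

First convert: E = 2.104 eV = 3.3710e-19 J.
The photon relation is p = E/c, giving p = 1.124e-27 kg·m/s.
So p ≈ 1.12e-27 kg·m/s.

1.12e-27 kg·m/s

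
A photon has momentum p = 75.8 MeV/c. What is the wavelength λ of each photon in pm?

0.0164 pm

In SI units: p = 75.8 MeV/c = 4.0510e-20 kg·m/s.
Apply λ = h/p: λ = 1.636e-14 m.
Converting to pm: λ = 0.01636 pm ≈ 0.0164 pm.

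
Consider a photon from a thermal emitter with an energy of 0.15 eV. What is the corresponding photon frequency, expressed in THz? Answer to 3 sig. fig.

36.3 THz

First convert: E = 0.15 eV = 2.4033e-20 J.
For a photon f = E/h, so f = 3.627e13 Hz.
Converting to THz: f = 36.27 THz ≈ 36.3 THz.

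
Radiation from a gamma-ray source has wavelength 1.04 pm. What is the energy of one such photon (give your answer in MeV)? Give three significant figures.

Use h = 6.62607015 × 10^-34 J·s, c = 2.99792458 × 10^8 m/s, 1 eV = 1.602176634 × 10^-19 J.
In SI units: λ = 1.04 pm = 1.04 × 10^-12 m.
For a photon E = hc/λ, so E = 1.910 × 10^-13 J.
Converting to MeV: E = 1.192 MeV ≈ 1.19 MeV.

1.19 MeV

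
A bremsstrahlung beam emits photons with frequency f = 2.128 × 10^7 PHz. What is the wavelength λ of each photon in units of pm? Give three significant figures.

0.0141 pm

Convert to SI: f = 2.128 × 10^7 PHz = 2.128 × 10^22 Hz.
The photon relation is λ = c/f, giving λ = 1.409 × 10^-14 m.
Converting to pm: λ = 0.01409 pm ≈ 0.0141 pm.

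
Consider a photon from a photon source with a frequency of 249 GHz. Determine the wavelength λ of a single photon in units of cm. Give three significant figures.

0.120 cm

Use c = 2.99792458·10^8 m/s.
First convert: f = 249 GHz = 2.49·10^11 Hz.
For a photon λ = c/f, so λ = 0.001204 m.
Converting to cm: λ = 0.1204 cm ≈ 0.120 cm.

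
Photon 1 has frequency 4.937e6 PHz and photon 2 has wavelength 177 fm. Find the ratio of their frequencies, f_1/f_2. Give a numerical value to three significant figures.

f_1 = 4.937e21 Hz (from frequency = 4.937e6 PHz, via f given directly).
f_2 = 1.694e21 Hz (from wavelength = 177 fm, via f = c/λ).
Ratio = 4.937e21 / 1.694e21 = 2.91.

2.91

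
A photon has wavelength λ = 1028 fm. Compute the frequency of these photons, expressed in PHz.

In SI units: λ = 1028 fm = 1.028e-12 m.
Apply f = c/λ: f = 2.916e20 Hz.
Converting to PHz: f = 291600 PHz ≈ 2.92e5 PHz.

2.92e5 PHz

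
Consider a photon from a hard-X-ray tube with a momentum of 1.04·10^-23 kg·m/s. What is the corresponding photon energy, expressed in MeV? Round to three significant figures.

For a photon E = pc, so E = 3.118·10^-15 J.
Converting to MeV: E = 0.01946 MeV ≈ 0.0195 MeV.

0.0195 MeV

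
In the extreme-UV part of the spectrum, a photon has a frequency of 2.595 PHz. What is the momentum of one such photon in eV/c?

10.7 eV/c

(h = 6.62607015 × 10^-34 J·s, c = 2.99792458 × 10^8 m/s, 1 eV = 1.602176634 × 10^-19 J.)
First convert: f = 2.595 PHz = 2.595 × 10^15 Hz.
For a photon p = hf/c, so p = 5.736 × 10^-27 kg·m/s.
Converting to eV/c: p = 10.73 eV/c ≈ 10.7 eV/c.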